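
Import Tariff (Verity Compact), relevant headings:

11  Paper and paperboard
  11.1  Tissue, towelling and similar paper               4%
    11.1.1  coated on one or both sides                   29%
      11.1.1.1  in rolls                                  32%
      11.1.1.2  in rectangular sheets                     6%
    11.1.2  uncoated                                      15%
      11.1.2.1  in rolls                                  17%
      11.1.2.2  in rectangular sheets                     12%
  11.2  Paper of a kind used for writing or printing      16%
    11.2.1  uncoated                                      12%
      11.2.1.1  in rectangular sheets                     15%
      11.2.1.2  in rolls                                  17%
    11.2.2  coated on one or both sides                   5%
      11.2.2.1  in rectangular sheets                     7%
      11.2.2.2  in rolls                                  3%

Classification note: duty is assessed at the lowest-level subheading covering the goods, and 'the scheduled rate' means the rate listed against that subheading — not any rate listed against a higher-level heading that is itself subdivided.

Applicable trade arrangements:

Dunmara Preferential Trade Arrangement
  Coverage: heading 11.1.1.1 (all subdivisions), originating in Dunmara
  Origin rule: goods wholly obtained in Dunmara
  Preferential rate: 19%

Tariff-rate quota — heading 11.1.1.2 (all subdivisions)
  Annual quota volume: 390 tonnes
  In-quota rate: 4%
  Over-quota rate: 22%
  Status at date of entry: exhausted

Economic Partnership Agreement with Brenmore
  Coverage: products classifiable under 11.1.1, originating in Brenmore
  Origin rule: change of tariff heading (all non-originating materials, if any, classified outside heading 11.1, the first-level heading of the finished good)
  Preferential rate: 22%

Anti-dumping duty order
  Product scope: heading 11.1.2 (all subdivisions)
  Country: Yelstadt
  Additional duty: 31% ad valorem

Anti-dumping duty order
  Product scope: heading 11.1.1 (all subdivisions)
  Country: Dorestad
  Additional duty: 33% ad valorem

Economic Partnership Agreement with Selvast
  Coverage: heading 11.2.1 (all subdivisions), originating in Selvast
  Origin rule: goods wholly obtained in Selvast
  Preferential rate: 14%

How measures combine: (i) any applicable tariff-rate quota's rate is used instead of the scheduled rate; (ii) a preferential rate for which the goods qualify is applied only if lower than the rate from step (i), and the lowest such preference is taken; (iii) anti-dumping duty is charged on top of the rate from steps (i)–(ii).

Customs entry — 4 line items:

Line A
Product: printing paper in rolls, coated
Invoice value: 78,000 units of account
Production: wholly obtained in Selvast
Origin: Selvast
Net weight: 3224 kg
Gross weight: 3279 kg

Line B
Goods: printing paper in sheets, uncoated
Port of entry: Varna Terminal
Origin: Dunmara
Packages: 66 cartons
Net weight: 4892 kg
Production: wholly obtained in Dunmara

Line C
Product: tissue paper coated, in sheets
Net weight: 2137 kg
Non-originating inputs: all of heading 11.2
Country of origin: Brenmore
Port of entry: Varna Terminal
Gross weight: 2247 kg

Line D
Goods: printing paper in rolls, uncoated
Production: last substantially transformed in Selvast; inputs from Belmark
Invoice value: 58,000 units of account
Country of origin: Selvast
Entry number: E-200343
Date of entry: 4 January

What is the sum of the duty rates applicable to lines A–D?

Line A: printing paper → 11.2; coated → 11.2.2; in rolls → 11.2.2.2. Scheduled 3%. Selvast agreement on 11.2.1: 11.2.2.2 not covered. → 3%.
Line B: printing paper → 11.2; uncoated → 11.2.1; in sheets → 11.2.1.1. Scheduled 15%. Dunmara agreement on 11.1.1.1: 11.2.1.1 not covered. → 15%.
Line C: tissue paper → 11.1; coated → 11.1.1; in sheets → 11.1.1.2. Scheduled 6%. quota on 11.1.1.2 exhausted → over-quota 22%; Brenmore agreement on 11.1.1: CTH met → 22% available; preference 22% not lower than 22% → no reduction. → 22%.
Line D: printing paper → 11.2; uncoated → 11.2.1; in rolls → 11.2.1.2. Scheduled 17%. Selvast agreement on 11.2.1: not wholly obtained. → 17%.
Sum: 3% + 15% + 22% + 17% = 57%.

57%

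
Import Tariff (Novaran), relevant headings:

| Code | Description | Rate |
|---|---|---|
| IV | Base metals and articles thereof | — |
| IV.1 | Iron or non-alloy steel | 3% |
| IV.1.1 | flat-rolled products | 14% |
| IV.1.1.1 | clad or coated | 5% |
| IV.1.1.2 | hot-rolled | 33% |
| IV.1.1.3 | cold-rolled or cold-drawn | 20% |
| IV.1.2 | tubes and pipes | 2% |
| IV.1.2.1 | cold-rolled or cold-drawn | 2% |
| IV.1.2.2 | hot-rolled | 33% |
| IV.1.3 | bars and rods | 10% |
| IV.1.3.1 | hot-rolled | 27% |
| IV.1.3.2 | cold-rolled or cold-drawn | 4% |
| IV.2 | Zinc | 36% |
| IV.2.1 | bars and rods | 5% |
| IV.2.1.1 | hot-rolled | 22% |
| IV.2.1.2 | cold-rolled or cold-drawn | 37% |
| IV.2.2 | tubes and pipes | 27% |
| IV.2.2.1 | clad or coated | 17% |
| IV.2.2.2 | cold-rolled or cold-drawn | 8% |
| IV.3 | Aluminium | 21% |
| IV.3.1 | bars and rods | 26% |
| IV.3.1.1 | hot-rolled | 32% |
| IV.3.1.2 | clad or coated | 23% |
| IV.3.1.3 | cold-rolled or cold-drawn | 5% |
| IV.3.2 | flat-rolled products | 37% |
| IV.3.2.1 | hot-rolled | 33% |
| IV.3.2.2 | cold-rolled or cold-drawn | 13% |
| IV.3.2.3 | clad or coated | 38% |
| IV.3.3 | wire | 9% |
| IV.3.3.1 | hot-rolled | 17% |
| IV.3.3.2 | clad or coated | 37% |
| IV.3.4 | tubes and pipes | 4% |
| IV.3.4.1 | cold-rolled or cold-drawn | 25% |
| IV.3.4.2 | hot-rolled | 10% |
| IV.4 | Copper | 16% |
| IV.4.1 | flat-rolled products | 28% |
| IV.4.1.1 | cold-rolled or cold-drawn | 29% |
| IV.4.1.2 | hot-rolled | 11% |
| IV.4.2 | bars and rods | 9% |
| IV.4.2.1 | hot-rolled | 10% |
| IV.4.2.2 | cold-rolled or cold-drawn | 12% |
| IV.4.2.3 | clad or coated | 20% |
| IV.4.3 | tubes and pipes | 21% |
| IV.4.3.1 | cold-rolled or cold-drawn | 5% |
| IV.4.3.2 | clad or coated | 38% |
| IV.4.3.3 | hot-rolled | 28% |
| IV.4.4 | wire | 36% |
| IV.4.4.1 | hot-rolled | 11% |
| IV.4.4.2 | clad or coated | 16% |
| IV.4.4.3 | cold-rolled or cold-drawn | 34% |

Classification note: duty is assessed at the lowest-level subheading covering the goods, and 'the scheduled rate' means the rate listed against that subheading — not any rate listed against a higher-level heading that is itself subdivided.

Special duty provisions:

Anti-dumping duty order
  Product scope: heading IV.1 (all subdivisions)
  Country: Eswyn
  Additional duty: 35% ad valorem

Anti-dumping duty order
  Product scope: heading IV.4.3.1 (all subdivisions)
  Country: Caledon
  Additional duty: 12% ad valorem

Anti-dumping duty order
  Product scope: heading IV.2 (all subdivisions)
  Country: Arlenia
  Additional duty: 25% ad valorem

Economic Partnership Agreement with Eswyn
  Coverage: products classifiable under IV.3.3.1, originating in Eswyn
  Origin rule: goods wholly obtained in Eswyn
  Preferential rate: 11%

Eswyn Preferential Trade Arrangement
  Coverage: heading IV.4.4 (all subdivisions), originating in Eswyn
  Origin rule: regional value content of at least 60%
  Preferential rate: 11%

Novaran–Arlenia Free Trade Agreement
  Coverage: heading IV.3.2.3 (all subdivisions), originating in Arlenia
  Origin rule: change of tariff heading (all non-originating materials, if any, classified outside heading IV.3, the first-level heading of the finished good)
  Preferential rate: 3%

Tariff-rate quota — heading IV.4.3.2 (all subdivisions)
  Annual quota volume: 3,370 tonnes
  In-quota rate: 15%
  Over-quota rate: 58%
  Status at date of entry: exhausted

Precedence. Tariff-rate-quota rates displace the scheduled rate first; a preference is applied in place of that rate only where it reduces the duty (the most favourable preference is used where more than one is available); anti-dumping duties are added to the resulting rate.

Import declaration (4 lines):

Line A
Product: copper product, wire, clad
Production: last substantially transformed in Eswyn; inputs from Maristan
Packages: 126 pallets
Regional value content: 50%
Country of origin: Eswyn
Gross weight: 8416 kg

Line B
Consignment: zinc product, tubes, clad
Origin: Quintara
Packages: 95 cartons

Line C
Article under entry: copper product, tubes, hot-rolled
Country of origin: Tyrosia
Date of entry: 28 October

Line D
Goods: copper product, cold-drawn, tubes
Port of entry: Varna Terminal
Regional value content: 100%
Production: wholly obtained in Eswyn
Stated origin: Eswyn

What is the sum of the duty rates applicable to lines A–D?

66%

Line A: copper → IV.4; wire → IV.4.4; clad → IV.4.4.2. Scheduled 16%. Eswyn agreement on IV.3.3.1: IV.4.4.2 not covered; Eswyn agreement on IV.4.4: RVC < 60%. → 16%.
Line B: zinc → IV.2; tubes → IV.2.2; clad → IV.2.2.1. Scheduled 17%. No special measure applies. → 17%.
Line C: copper → IV.4; tubes → IV.4.3; hot-rolled → IV.4.3.3. Scheduled 28%. No special measure applies. → 28%.
Line D: copper → IV.4; tubes → IV.4.3; cold-drawn → IV.4.3.1. Scheduled 5%. Eswyn agreement on IV.3.3.1: IV.4.3.1 not covered; Eswyn agreement on IV.4.4: IV.4.3.1 not covered. → 5%.
Sum: 16% + 17% + 28% + 5% = 66%.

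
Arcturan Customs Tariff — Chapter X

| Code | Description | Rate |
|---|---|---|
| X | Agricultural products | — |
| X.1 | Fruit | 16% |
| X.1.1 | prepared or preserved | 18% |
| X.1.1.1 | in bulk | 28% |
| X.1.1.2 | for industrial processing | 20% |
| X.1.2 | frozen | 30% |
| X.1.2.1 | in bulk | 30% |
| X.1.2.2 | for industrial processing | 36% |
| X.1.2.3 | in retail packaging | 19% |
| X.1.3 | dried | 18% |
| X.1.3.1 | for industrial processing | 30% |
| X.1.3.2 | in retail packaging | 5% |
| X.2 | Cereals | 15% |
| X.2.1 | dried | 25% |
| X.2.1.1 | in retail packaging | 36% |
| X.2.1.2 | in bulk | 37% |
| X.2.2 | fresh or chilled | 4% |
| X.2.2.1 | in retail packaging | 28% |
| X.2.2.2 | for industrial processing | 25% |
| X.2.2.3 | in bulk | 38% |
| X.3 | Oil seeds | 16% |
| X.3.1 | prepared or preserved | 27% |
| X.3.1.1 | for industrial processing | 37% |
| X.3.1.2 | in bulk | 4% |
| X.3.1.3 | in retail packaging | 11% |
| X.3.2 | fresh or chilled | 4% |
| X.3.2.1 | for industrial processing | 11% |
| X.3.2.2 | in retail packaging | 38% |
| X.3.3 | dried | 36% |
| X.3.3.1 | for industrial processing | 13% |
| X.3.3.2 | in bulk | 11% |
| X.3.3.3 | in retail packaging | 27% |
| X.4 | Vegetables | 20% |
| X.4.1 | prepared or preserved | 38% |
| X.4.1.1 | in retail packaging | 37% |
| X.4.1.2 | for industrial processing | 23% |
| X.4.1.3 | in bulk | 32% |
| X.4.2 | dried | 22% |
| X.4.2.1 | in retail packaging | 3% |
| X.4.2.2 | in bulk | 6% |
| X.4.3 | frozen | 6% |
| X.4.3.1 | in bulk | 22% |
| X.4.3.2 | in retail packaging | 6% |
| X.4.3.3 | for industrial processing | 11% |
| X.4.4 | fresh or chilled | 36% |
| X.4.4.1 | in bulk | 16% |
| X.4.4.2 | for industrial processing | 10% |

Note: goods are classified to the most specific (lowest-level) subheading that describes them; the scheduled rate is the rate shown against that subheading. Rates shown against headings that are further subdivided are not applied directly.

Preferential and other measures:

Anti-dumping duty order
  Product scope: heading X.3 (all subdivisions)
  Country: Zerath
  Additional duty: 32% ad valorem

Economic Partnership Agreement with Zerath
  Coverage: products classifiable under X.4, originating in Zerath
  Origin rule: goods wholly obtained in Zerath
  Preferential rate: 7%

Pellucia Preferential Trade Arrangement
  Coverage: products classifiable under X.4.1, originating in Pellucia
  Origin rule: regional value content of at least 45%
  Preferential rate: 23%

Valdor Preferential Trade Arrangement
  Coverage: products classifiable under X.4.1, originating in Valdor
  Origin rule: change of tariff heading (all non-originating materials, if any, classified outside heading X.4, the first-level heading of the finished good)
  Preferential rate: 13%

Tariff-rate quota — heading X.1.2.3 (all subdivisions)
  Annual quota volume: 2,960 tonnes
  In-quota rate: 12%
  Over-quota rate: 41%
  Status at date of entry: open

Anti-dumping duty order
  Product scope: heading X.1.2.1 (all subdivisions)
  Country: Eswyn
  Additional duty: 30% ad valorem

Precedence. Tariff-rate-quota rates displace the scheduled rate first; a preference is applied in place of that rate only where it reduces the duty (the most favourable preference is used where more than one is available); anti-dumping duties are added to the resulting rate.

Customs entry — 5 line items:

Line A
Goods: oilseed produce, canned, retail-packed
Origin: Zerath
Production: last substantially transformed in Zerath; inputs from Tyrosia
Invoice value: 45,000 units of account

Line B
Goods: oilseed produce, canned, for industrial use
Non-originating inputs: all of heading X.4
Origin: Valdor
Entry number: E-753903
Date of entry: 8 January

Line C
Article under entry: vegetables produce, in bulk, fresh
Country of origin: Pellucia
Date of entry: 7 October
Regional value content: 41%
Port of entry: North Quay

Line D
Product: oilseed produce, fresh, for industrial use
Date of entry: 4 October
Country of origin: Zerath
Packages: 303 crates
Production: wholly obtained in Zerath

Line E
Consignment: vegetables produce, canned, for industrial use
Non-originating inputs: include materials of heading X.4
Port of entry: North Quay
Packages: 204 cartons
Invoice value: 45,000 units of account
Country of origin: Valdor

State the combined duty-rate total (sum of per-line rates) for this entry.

162%

Line A: oilseed → X.3; canned → X.3.1; retail-packed → X.3.1.3. Scheduled 11%. Zerath agreement on X.4: X.3.1.3 not covered; anti-dumping (Zerath, X.3): +32%; total 11% + 32% = 43%. → 43%.
Line B: oilseed → X.3; canned → X.3.1; for industrial use → X.3.1.1. Scheduled 37%. Valdor agreement on X.4.1: X.3.1.1 not covered. → 37%.
Line C: vegetables → X.4; fresh → X.4.4; in bulk → X.4.4.1. Scheduled 16%. Pellucia agreement on X.4.1: X.4.4.1 not covered. → 16%.
Line D: oilseed → X.3; fresh → X.3.2; for industrial use → X.3.2.1. Scheduled 11%. Zerath agreement on X.4: X.3.2.1 not covered; anti-dumping (Zerath, X.3): +32%; total 11% + 32% = 43%. → 43%.
Line E: vegetables → X.4; canned → X.4.1; for industrial use → X.4.1.2. Scheduled 23%. Valdor agreement on X.4.1: CTH not met. → 23%.
Sum: 43% + 37% + 16% + 43% + 23% = 162%.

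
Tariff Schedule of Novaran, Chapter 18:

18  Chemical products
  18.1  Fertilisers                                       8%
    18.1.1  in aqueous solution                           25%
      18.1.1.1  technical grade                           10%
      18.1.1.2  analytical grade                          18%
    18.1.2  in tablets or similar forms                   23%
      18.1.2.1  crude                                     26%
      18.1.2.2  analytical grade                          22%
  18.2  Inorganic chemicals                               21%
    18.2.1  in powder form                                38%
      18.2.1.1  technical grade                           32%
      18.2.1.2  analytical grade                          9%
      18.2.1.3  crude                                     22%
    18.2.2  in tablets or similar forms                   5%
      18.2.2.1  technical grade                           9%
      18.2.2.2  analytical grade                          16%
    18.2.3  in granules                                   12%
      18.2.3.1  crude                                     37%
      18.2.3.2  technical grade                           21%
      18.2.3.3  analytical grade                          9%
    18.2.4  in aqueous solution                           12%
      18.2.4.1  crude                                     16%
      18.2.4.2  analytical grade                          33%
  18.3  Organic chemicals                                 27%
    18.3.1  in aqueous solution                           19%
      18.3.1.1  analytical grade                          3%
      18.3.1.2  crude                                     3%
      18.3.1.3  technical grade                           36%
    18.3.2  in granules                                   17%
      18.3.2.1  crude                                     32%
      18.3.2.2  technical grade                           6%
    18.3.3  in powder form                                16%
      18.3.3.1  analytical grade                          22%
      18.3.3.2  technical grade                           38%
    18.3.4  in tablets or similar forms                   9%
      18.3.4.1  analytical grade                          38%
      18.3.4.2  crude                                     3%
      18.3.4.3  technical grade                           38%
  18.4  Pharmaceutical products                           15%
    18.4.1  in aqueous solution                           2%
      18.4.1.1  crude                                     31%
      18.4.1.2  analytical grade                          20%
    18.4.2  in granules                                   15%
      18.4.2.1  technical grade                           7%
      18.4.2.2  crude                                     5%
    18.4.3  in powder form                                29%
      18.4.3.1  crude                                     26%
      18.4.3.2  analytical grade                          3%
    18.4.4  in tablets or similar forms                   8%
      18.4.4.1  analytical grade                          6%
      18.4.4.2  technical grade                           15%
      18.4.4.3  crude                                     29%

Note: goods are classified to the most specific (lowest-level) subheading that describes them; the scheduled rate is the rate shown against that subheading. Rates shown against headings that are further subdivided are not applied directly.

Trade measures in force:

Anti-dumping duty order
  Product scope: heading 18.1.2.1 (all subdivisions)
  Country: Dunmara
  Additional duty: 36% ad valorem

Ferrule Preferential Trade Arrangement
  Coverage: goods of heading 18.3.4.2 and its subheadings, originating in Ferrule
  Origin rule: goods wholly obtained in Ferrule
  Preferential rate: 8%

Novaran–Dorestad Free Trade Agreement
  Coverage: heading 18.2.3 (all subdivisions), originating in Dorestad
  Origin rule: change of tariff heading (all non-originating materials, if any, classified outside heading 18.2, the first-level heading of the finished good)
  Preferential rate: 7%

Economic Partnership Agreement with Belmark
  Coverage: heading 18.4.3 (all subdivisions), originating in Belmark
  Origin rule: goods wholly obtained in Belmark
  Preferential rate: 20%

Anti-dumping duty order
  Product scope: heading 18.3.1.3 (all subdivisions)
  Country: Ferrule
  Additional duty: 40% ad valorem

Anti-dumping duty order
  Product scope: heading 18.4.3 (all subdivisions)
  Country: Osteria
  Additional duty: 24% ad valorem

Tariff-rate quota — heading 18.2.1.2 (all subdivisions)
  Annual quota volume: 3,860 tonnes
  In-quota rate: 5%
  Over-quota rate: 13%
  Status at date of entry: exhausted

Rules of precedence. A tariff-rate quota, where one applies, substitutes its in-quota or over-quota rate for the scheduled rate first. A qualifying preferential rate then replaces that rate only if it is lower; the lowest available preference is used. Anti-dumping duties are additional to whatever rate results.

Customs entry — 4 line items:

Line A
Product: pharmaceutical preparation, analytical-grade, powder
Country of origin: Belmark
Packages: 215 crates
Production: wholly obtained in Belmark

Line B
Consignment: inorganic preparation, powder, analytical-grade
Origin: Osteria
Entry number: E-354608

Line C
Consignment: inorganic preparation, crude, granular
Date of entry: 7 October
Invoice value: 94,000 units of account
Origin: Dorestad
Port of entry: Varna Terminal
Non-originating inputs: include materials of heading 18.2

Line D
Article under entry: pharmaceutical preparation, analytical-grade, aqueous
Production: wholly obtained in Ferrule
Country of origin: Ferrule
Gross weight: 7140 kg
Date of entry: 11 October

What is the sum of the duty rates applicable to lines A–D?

73%

Line A: pharmaceutical → 18.4; powder → 18.4.3; analytical-grade → 18.4.3.2. Scheduled 3%. Belmark agreement on 18.4.3: wholly obtained → 20% available; preference 20% not lower than 3% → no reduction. → 3%.
Line B: inorganic → 18.2; powder → 18.2.1; analytical-grade → 18.2.1.2. Scheduled 9%. quota on 18.2.1.2 exhausted → over-quota 13%. → 13%.
Line C: inorganic → 18.2; granular → 18.2.3; crude → 18.2.3.1. Scheduled 37%. Dorestad agreement on 18.2.3: CTH not met. → 37%.
Line D: pharmaceutical → 18.4; aqueous → 18.4.1; analytical-grade → 18.4.1.2. Scheduled 20%. Ferrule agreement on 18.3.4.2: 18.4.1.2 not covered. → 20%.
Sum: 3% + 13% + 37% + 20% = 73%.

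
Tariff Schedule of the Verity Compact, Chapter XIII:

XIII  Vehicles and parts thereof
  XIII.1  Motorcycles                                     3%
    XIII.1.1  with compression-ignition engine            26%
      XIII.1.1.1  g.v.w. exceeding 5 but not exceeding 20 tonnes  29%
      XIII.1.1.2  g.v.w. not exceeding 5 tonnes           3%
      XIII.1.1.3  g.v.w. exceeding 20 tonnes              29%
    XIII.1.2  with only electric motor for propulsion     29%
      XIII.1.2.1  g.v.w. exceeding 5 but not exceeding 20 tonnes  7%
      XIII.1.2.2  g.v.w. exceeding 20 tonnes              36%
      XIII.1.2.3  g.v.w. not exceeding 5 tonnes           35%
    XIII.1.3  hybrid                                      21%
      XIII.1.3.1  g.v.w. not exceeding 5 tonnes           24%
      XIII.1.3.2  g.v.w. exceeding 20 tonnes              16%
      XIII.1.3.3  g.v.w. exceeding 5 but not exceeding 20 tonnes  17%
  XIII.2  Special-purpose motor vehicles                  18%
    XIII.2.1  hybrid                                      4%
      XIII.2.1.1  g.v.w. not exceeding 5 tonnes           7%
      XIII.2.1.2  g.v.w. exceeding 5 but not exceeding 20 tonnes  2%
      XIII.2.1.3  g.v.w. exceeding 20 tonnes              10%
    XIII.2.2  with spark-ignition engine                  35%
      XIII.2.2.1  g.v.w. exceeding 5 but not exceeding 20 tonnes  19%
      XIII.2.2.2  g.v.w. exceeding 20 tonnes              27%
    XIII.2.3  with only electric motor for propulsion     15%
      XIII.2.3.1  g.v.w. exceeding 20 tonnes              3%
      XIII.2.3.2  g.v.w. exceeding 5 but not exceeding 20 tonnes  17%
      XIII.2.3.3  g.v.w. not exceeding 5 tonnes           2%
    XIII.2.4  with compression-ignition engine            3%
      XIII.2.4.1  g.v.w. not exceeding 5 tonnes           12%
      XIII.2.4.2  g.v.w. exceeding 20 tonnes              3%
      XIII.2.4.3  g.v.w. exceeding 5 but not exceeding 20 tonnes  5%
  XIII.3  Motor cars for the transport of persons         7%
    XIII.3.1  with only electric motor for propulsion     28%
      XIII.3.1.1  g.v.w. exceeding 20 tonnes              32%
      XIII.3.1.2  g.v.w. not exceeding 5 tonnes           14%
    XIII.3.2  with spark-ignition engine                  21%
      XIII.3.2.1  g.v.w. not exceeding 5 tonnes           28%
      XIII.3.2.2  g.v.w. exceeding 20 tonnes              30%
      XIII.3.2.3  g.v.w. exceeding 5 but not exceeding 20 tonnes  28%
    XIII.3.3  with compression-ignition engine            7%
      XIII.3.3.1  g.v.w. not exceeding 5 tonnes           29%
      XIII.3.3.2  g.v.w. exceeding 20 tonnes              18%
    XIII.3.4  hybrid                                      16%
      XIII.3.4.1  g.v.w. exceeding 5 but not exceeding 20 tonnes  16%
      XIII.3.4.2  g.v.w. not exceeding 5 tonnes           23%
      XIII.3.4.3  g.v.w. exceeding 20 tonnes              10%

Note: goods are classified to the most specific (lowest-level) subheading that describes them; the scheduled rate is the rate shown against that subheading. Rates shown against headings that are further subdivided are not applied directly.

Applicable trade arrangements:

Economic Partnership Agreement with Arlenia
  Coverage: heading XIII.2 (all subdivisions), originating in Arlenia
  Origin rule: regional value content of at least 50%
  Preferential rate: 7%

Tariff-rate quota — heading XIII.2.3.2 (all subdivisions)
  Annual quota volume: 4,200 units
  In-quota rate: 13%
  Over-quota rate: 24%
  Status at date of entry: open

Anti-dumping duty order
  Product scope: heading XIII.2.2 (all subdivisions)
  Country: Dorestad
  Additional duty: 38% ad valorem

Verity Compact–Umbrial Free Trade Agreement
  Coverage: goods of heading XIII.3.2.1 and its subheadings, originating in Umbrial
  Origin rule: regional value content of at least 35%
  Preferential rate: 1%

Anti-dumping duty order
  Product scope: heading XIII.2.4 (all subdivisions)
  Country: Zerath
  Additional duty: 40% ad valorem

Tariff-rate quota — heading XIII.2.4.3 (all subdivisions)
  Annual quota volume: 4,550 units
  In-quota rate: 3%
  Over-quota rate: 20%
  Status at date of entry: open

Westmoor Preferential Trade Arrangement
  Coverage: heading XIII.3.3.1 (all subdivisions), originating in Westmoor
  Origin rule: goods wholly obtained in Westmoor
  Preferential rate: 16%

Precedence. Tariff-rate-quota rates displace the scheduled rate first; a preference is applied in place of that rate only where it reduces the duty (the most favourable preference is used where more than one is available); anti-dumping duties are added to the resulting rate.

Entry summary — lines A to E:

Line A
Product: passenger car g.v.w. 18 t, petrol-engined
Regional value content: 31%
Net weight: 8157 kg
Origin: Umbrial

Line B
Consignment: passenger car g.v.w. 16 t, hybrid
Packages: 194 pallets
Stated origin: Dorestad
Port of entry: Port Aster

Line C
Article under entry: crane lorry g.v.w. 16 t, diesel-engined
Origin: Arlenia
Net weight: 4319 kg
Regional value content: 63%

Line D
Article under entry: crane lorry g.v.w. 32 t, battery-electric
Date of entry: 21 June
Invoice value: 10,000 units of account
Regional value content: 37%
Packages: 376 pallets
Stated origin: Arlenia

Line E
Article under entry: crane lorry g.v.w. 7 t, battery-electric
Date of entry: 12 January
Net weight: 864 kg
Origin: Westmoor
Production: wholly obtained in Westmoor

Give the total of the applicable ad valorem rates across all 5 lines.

63%

Line A: passenger car → XIII.3; petrol-engined → XIII.3.2; g.v.w. 18 t → XIII.3.2.3. Scheduled 28%. Umbrial agreement on XIII.3.2.1: XIII.3.2.3 not covered. → 28%.
Line B: passenger car → XIII.3; hybrid → XIII.3.4; g.v.w. 16 t → XIII.3.4.1. Scheduled 16%. No special measure applies. → 16%.
Line C: crane lorry → XIII.2; diesel-engined → XIII.2.4; g.v.w. 16 t → XIII.2.4.3. Scheduled 5%. quota on XIII.2.4.3 open → in-quota 3%; Arlenia agreement on XIII.2: RVC ≥ 50% → 7% available; preference 7% not lower than 3% → no reduction. → 3%.
Line D: crane lorry → XIII.2; battery-electric → XIII.2.3; g.v.w. 32 t → XIII.2.3.1. Scheduled 3%. Arlenia agreement on XIII.2: RVC < 50%. → 3%.
Line E: crane lorry → XIII.2; battery-electric → XIII.2.3; g.v.w. 7 t → XIII.2.3.2. Scheduled 17%. quota on XIII.2.3.2 open → in-quota 13%; Westmoor agreement on XIII.3.3.1: XIII.2.3.2 not covered. → 13%.
Sum: 28% + 16% + 3% + 3% + 13% = 63%.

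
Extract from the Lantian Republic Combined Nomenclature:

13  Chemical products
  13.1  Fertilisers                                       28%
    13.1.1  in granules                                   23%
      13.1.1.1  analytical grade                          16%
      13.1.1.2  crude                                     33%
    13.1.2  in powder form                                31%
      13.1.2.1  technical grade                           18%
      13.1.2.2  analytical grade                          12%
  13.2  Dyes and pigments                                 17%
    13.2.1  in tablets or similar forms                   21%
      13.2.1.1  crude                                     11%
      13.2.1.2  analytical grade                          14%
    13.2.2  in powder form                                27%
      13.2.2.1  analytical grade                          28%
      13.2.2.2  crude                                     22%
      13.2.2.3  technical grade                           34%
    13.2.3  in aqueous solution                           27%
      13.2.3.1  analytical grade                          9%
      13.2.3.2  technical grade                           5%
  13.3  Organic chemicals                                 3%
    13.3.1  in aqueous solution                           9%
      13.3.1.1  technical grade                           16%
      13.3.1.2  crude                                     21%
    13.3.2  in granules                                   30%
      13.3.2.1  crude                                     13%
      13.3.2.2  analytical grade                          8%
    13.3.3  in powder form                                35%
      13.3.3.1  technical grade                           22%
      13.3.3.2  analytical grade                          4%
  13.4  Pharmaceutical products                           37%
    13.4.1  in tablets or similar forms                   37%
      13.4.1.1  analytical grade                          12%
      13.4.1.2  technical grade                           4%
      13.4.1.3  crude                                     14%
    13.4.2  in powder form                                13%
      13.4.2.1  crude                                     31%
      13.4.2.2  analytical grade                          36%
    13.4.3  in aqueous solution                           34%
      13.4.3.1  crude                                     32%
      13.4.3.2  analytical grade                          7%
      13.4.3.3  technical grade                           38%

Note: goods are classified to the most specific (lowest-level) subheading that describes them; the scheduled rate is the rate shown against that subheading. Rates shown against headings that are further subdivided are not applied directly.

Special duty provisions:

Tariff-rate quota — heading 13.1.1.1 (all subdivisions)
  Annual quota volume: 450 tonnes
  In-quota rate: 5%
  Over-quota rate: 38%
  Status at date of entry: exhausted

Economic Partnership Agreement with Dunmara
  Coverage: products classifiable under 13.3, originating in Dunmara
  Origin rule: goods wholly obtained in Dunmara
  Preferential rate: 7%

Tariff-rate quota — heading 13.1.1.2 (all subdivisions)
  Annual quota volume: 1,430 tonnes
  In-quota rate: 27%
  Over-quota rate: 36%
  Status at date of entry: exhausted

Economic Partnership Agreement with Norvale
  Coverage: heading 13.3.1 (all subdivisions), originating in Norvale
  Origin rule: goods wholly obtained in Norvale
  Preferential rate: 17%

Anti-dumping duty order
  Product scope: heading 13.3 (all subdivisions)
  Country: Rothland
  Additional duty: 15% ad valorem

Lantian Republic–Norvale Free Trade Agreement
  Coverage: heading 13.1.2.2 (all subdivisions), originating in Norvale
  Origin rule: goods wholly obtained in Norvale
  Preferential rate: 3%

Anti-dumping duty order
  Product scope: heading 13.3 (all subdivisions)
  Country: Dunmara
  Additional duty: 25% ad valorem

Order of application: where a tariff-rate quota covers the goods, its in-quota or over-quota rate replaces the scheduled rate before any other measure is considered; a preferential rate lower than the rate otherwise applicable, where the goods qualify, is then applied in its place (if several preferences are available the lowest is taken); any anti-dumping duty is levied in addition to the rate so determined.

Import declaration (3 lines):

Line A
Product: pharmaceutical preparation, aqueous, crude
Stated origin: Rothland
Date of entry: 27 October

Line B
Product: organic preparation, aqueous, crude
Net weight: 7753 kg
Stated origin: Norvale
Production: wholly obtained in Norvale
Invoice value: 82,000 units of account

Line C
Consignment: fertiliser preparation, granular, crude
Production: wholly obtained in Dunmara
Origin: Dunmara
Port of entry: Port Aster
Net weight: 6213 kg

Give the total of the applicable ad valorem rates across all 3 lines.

85%

Line A: pharmaceutical → 13.4; aqueous → 13.4.3; crude → 13.4.3.1. Scheduled 32%. No special measure applies. → 32%.
Line B: organic → 13.3; aqueous → 13.3.1; crude → 13.3.1.2. Scheduled 21%. Norvale agreement on 13.3.1: wholly obtained → 17% available; Norvale agreement on 13.1.2.2: 13.3.1.2 not covered; preferential 17%. → 17%.
Line C: fertiliser → 13.1; granular → 13.1.1; crude → 13.1.1.2. Scheduled 33%. quota on 13.1.1.2 exhausted → over-quota 36%; Dunmara agreement on 13.3: 13.1.1.2 not covered. → 36%.
Sum: 32% + 17% + 36% = 85%.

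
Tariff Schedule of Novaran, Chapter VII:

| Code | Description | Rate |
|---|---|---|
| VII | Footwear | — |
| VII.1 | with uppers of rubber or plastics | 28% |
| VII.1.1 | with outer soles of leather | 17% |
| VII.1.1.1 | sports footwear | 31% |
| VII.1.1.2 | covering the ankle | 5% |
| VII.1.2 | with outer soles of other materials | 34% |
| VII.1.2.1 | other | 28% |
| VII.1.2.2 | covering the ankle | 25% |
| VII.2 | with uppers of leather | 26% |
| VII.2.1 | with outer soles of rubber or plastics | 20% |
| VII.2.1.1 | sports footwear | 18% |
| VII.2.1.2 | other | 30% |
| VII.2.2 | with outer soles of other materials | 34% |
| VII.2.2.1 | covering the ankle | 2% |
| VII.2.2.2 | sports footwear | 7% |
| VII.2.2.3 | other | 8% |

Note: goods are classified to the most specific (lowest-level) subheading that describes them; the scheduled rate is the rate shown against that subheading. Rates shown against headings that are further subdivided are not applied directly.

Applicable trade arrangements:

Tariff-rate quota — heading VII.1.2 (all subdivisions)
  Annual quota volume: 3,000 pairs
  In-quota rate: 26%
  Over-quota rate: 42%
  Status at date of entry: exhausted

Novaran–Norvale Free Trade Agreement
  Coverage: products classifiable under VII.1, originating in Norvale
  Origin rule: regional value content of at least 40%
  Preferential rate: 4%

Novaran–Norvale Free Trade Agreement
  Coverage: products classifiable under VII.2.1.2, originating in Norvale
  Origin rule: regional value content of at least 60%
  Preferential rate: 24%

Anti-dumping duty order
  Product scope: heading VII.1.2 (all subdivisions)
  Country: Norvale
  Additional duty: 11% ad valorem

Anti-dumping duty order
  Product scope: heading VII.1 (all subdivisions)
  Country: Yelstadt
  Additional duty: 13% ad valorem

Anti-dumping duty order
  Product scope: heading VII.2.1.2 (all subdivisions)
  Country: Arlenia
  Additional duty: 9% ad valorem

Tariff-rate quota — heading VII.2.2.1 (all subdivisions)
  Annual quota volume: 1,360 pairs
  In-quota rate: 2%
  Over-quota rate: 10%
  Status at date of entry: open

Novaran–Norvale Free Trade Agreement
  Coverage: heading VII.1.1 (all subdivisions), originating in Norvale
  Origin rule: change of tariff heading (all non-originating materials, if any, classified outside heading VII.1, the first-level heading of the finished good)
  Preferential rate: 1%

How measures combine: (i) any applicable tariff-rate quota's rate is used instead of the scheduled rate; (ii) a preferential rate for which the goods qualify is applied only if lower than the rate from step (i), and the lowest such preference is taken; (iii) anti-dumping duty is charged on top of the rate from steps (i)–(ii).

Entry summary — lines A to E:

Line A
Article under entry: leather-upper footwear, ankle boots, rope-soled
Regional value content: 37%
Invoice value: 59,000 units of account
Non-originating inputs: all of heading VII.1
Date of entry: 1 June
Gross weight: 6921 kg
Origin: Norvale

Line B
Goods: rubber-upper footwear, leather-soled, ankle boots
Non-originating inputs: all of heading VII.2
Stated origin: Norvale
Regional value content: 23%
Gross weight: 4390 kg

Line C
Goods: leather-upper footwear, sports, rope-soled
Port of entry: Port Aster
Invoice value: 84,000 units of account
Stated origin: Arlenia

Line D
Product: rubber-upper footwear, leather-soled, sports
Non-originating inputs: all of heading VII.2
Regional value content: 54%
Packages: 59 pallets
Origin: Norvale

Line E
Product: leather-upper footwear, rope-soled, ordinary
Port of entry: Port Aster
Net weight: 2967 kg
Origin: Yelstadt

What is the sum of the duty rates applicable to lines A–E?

Line A: leather-upper → VII.2; rope-soled → VII.2.2; ankle boots → VII.2.2.1. Scheduled 2%. quota on VII.2.2.1 open → in-quota 2%; Norvale agreement on VII.1: VII.2.2.1 not covered; Norvale agreement on VII.2.1.2: VII.2.2.1 not covered; Norvale agreement on VII.1.1: VII.2.2.1 not covered. → 2%.
Line B: rubber-upper → VII.1; leather-soled → VII.1.1; ankle boots → VII.1.1.2. Scheduled 5%. Norvale agreement on VII.1: RVC < 40%; Norvale agreement on VII.2.1.2: VII.1.1.2 not covered; Norvale agreement on VII.1.1: CTH met → 1% available; preferential 1%. → 1%.
Line C: leather-upper → VII.2; rope-soled → VII.2.2; sports → VII.2.2.2. Scheduled 7%. No special measure applies. → 7%.
Line D: rubber-upper → VII.1; leather-soled → VII.1.1; sports → VII.1.1.1. Scheduled 31%. Norvale agreement on VII.1: RVC ≥ 40% → 4% available; Norvale agreement on VII.2.1.2: VII.1.1.1 not covered; Norvale agreement on VII.1.1: CTH met → 1% available; preferential 1%. → 1%.
Line E: leather-upper → VII.2; rope-soled → VII.2.2; ordinary → VII.2.2.3. Scheduled 8%. No special measure applies. → 8%.
Sum: 2% + 1% + 7% + 1% + 8% = 19%.

19%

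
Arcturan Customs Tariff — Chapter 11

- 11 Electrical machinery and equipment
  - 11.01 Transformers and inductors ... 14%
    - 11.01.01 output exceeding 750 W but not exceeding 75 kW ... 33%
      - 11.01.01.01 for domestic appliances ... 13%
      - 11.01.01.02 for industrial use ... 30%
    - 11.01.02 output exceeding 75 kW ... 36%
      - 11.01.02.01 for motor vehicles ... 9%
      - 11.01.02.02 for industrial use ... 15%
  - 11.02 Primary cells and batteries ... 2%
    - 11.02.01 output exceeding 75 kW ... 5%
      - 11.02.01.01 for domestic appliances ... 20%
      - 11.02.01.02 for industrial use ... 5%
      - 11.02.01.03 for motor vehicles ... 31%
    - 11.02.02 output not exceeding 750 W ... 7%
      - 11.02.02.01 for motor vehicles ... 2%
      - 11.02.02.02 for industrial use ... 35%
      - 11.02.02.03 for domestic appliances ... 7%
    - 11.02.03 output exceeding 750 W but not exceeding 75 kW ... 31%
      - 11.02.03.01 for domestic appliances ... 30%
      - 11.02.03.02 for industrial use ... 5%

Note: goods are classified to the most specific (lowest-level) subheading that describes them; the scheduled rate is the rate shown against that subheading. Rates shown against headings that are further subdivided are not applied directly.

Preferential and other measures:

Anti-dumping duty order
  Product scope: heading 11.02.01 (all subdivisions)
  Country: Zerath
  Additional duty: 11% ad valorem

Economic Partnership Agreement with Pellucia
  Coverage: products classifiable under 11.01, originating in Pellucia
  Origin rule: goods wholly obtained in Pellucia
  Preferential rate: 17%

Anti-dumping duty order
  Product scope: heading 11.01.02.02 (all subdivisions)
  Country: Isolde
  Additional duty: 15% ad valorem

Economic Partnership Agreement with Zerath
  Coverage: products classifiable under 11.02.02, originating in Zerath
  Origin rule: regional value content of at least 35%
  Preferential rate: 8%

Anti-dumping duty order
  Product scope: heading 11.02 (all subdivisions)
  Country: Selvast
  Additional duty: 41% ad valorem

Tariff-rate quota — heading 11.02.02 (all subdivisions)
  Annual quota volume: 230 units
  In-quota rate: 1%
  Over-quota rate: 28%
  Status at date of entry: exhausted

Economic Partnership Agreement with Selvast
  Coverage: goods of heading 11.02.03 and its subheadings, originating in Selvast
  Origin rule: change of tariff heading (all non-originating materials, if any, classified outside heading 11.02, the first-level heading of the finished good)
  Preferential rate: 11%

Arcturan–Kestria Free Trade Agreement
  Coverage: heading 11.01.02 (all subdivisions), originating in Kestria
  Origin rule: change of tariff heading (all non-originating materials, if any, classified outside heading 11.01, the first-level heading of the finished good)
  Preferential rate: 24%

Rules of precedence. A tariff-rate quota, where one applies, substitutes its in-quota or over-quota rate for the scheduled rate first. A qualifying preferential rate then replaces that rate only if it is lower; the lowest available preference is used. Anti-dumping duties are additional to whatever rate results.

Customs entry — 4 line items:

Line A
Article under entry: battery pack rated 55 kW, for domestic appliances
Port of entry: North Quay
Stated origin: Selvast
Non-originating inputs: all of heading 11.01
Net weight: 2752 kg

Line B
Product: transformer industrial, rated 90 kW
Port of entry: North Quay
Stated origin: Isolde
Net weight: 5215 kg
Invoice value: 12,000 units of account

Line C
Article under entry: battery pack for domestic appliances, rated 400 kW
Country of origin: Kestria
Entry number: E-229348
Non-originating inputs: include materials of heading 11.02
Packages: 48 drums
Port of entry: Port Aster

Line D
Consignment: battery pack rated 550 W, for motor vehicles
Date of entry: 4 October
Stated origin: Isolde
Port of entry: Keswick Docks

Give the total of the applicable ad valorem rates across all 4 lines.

Line A: battery pack → 11.02; rated 55 kW → 11.02.03; for domestic appliances → 11.02.03.01. Scheduled 30%. Selvast agreement on 11.02.03: CTH met → 11% available; preferential 11%; anti-dumping (Selvast, 11.02): +41%; total 11% + 41% = 52%. → 52%.
Line B: transformer → 11.01; rated 90 kW → 11.01.02; industrial → 11.01.02.02. Scheduled 15%. anti-dumping (Isolde, 11.01.02.02): +15%; total 15% + 15% = 30%. → 30%.
Line C: battery pack → 11.02; rated 400 kW → 11.02.01; for domestic appliances → 11.02.01.01. Scheduled 20%. Kestria agreement on 11.01.02: 11.02.01.01 not covered. → 20%.
Line D: battery pack → 11.02; rated 550 W → 11.02.02; for motor vehicles → 11.02.02.01. Scheduled 2%. quota on 11.02.02 exhausted → over-quota 28%. → 28%.
Sum: 52% + 30% + 20% + 28% = 130%.

130%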